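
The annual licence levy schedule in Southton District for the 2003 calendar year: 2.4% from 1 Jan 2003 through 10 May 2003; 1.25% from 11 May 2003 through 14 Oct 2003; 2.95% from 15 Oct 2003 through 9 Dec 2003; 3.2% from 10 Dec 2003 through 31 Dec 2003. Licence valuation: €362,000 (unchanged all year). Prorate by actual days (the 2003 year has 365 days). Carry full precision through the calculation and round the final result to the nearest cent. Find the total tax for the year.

1 Jan – 10 May 2003: 130 days at 2.4% → €362,000 × 2.4% × 130/365 = €3,094.3562
11 May – 14 Oct 2003: 157 days at 1.25% → €362,000 × 1.25% × 157/365 = €1,946.3699
15 Oct – 9 Dec 2003: 56 days at 2.95% → €362,000 × 2.95% × 56/365 = €1,638.4219
10 Dec – 31 Dec 2003: 22 days at 3.2% → €362,000 × 3.2% × 22/365 = €698.2137
Total = €7,377.3616

€7,377.36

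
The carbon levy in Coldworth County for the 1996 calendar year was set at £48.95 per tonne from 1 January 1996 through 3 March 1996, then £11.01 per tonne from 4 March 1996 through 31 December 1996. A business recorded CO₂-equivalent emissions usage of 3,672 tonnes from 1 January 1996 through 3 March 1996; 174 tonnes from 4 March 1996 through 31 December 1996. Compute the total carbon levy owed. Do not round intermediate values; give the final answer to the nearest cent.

£181,660.14

1 January – 3 March 1996: 3,672 tonnes at £48.95/tonne → £179,744.40
4 March – 31 December 1996: 174 tonnes at £11.01/tonne → £1,915.74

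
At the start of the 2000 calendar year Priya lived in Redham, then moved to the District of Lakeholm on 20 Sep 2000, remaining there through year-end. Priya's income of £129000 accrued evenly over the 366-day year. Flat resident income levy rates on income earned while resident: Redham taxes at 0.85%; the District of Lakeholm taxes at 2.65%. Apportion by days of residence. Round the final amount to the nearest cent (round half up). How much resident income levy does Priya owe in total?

Redham, 1 Jan – 19 Sep 2000: 263 days → £129000 × 0.85% × 263/366 = £787.9221
The District of Lakeholm, 20 Sep – 31 Dec 2000: 103 days → £129000 × 2.65% × 103/366 = £962.0369
Total = £1749.9590

£1749.96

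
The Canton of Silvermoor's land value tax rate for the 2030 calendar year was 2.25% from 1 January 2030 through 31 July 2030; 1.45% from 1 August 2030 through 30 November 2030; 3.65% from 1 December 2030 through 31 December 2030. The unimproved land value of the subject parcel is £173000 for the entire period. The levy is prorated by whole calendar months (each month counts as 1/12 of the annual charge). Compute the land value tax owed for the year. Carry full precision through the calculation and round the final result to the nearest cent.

£3633.00

1 January – 31 July 2030: 7 months at 2.25% → £173000 × 2.25% × 7/12 = £2270.6250
1 August – 30 November 2030: 4 months at 1.45% → £173000 × 1.45% × 4/12 = £836.1667
1 December – 31 December 2030: 1 month at 3.65% → £173000 × 3.65% × 1/12 = £526.2083
Total = £3633.0000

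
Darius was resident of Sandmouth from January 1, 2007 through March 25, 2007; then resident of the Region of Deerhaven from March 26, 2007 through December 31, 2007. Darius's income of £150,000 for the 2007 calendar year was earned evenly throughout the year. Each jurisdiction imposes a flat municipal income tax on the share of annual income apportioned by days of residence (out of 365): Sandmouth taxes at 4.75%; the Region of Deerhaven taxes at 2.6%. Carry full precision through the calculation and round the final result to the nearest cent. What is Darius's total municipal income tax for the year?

Sandmouth, January 1 – March 25, 2007: 84 days → £150,000 × 4.75% × 84/365 = £1,639.7260
The Region of Deerhaven, March 26 – December 31, 2007: 281 days → £150,000 × 2.6% × 281/365 = £3,002.4658
Total = £4,642.1918

£4,642.19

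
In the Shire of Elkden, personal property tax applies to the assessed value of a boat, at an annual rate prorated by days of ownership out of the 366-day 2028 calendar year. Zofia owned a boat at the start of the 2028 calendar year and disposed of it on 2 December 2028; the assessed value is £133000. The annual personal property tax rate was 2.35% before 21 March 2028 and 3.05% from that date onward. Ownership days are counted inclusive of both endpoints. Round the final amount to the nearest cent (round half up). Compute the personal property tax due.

£3531.59

1 January – 20 March 2028: 80 days at 2.35% → £133000 × 2.35% × 80/366 = £683.1694
21 March – 2 December 2028: 257 days at 3.05% → £133000 × 3.05% × 257/366 = £2848.4167
Total = £3531.5861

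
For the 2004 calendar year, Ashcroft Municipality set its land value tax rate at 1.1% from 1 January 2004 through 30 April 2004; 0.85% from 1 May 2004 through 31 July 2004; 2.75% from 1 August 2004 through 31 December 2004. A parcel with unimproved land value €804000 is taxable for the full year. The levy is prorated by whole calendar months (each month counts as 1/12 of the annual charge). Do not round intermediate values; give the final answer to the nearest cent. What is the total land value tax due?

1 January – 30 April 2004: 4 months at 1.1% → €804000 × 1.1% × 4/12 = €2948.0000
1 May – 31 July 2004: 3 months at 0.85% → €804000 × 0.85% × 3/12 = €1708.5000
1 August – 31 December 2004: 5 months at 2.75% → €804000 × 2.75% × 5/12 = €9212.5000
Total = €13869.0000

€13869.00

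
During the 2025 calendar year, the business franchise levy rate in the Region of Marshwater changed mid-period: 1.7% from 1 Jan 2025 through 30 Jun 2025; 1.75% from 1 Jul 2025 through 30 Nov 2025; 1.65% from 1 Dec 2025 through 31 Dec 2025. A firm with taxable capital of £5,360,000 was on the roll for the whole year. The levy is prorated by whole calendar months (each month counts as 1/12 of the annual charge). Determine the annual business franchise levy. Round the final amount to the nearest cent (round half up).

1 Jan – 30 Jun 2025: 6 months at 1.7% → £5,360,000 × 1.7% × 6/12 = £45,560.0000
1 Jul – 30 Nov 2025: 5 months at 1.75% → £5,360,000 × 1.75% × 5/12 = £39,083.3333
1 Dec – 31 Dec 2025: 1 month at 1.65% → £5,360,000 × 1.65% × 1/12 = £7,370.0000
Total = £92,013.3333

£92,013.33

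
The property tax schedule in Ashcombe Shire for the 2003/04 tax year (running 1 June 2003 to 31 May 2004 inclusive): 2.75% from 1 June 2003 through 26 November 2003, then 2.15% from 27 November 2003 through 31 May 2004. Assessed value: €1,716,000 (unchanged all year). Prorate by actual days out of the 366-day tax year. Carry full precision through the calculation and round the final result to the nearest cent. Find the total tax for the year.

1 June – 26 November 2003: 179 days at 2.75% → €1,716,000 × 2.75% × 179/366 = €23,079.2623
27 November 2003 – 31 May 2004: 187 days at 2.15% → €1,716,000 × 2.15% × 187/366 = €18,850.2131
Total = €41,929.4754

€41,929.48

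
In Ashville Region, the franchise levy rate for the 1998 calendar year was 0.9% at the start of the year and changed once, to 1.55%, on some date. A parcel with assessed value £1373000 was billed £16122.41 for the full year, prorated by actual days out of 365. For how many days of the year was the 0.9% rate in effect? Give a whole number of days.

Let d = days at the first rate; then 365 − d days at the second rate.
£1373000 × [0.9%·d + 1.55%·(365−d)] / 365 = £16122.41
Solving gives d = 211, so the new rate took effect on July 31, 1998.

211 days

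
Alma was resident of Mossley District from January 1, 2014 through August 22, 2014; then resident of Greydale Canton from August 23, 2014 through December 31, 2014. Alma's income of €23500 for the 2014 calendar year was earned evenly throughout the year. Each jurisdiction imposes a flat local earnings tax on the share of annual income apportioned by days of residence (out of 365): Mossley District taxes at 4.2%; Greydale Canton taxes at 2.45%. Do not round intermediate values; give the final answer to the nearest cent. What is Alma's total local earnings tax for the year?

€839.40

Mossley District, January 1 – August 22, 2014: 234 days → €23500 × 4.2% × 234/365 = €632.7616
Greydale Canton, August 23 – December 31, 2014: 131 days → €23500 × 2.45% × 131/365 = €206.6390
Total = €839.4007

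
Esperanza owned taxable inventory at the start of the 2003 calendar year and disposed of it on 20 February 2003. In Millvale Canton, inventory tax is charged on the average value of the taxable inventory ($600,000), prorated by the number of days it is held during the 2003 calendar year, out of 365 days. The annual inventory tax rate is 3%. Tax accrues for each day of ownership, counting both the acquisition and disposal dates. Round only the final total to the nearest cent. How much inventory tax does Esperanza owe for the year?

Days held (1 January – 20 February 2003): 51 out of 365
Tax = $600,000 × 3% × 51/365 = $2,515.0685

$2,515.07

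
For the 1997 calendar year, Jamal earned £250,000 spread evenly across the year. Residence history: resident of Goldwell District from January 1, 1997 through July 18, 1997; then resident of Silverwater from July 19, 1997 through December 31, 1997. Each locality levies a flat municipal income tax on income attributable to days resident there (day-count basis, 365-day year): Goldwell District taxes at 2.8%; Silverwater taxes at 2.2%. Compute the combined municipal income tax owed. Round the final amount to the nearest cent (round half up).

Goldwell District, January 1 – July 18, 1997: 199 days → £250,000 × 2.8% × 199/365 = £3,816.4384
Silverwater, July 19 – December 31, 1997: 166 days → £250,000 × 2.2% × 166/365 = £2,501.3699
Total = £6,317.8082

£6,317.81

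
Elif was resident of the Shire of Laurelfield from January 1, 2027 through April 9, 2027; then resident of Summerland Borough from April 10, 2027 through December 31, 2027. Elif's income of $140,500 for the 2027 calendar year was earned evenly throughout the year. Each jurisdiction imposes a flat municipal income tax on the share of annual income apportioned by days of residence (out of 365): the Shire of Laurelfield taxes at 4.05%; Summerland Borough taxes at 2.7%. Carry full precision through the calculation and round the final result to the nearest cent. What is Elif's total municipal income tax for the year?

$4,307.96

The Shire of Laurelfield, January 1 – April 9, 2027: 99 days → $140,500 × 4.05% × 99/365 = $1,543.3829
Summerland Borough, April 10 – December 31, 2027: 266 days → $140,500 × 2.7% × 266/365 = $2,764.5781
Total = $4,307.9610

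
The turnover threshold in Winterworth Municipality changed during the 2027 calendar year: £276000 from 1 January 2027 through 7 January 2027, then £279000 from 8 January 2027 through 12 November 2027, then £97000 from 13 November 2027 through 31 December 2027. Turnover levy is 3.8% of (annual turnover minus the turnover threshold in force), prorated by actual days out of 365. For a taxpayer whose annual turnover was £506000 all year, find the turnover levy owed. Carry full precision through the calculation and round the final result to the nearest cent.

£9556.64

1 January – 7 January 2027: 7 days, exemption £276000 → (£506000 − £276000) × 3.8% × 7/365 = £167.6164
8 January – 12 November 2027: 309 days, exemption £279000 → (£506000 − £279000) × 3.8% × 309/365 = £7302.5589
13 November – 31 December 2027: 49 days, exemption £97000 → (£506000 − £97000) × 3.8% × 49/365 = £2086.4603
Total = £9556.6356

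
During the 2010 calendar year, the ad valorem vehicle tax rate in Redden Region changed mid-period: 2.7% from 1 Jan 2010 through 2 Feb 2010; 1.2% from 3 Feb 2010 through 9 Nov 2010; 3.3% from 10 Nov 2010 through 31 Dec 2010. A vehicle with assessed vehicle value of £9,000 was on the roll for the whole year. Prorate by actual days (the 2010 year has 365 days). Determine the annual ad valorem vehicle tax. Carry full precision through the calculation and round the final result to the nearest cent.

1 Jan – 2 Feb 2010: 33 days at 2.7% → £9,000 × 2.7% × 33/365 = £21.9699
3 Feb – 9 Nov 2010: 280 days at 1.2% → £9,000 × 1.2% × 280/365 = £82.8493
10 Nov – 31 Dec 2010: 52 days at 3.3% → £9,000 × 3.3% × 52/365 = £42.3123
Total = £147.1315

£147.13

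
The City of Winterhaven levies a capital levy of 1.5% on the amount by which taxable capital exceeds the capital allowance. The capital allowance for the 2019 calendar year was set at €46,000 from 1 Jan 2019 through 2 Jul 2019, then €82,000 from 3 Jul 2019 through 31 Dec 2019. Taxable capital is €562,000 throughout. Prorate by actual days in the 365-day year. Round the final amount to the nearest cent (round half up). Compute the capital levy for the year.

€7,470.74

1 Jan – 2 Jul 2019: 183 days, exemption €46,000 → (€562,000 − €46,000) × 1.5% × 183/365 = €3,880.6027
3 Jul – 31 Dec 2019: 182 days, exemption €82,000 → (€562,000 − €82,000) × 1.5% × 182/365 = €3,590.1370
Total = €7,470.7397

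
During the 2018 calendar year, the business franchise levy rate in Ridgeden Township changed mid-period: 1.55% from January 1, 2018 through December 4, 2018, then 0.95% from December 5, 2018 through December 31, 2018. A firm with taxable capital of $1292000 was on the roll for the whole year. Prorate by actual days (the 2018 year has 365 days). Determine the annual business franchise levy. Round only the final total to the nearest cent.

$19452.56

January 1 – December 4, 2018: 338 days at 1.55% → $1292000 × 1.55% × 338/365 = $18544.6247
December 5 – December 31, 2018: 27 days at 0.95% → $1292000 × 0.95% × 27/365 = $907.9397
Total = $19452.5644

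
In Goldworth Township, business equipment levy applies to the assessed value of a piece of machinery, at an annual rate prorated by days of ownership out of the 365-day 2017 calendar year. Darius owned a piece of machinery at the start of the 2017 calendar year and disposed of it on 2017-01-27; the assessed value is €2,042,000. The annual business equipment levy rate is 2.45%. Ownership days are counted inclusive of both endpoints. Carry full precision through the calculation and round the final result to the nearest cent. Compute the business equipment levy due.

€3,700.78

Days held (2017-01-01 to 2017-01-27): 27 out of 365
Tax = €2,042,000 × 2.45% × 27/365 = €3,700.7753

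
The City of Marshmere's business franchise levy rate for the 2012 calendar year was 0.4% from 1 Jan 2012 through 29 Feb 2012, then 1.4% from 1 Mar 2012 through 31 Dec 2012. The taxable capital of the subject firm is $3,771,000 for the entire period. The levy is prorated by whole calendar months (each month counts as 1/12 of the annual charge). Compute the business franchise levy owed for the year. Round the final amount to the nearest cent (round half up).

$46,509.00

1 Jan – 29 Feb 2012: 2 months at 0.4% → $3,771,000 × 0.4% × 2/12 = $2,514.0000
1 Mar – 31 Dec 2012: 10 months at 1.4% → $3,771,000 × 1.4% × 10/12 = $43,995.0000
Total = $46,509.0000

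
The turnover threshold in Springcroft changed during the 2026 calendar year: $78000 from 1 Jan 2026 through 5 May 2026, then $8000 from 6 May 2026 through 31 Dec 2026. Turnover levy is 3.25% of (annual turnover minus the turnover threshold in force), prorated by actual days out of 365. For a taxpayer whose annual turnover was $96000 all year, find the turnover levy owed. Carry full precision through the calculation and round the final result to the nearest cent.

1 Jan – 5 May 2026: 125 days, exemption $78000 → ($96000 − $78000) × 3.25% × 125/365 = $200.3425
6 May – 31 Dec 2026: 240 days, exemption $8000 → ($96000 − $8000) × 3.25% × 240/365 = $1880.5479
Total = $2080.8904

$2080.89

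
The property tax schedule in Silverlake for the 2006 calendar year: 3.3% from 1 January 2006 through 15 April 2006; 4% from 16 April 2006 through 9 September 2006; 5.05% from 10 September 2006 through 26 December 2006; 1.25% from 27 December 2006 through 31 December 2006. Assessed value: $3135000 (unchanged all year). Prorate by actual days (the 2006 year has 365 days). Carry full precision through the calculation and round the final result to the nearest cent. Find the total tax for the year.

$127646.03

1 January – 15 April 2006: 105 days at 3.3% → $3135000 × 3.3% × 105/365 = $29761.0274
16 April – 9 September 2006: 147 days at 4% → $3135000 × 4% × 147/365 = $50503.5616
10 September – 26 December 2006: 108 days at 5.05% → $3135000 × 5.05% × 108/365 = $46844.6301
27 December – 31 December 2006: 5 days at 1.25% → $3135000 × 1.25% × 5/365 = $536.8151
Total = $127646.0342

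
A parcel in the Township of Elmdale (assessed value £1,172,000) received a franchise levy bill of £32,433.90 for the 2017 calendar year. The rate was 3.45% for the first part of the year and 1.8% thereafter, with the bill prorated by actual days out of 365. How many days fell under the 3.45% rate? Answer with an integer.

Let d = days at the first rate; then 365 − d days at the second rate.
£1,172,000 × [3.45%·d + 1.8%·(365−d)] / 365 = £32,433.90
Solving gives d = 214, so the new rate took effect on August 3, 2017.

214 days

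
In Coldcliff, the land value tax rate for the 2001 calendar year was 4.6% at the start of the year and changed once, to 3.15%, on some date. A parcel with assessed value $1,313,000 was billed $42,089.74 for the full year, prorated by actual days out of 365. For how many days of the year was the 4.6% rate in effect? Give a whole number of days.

14 days

Let d = days at the first rate; then 365 − d days at the second rate.
$1,313,000 × [4.6%·d + 3.15%·(365−d)] / 365 = $42,089.74
Solving gives d = 14, so the new rate took effect on January 15, 2001.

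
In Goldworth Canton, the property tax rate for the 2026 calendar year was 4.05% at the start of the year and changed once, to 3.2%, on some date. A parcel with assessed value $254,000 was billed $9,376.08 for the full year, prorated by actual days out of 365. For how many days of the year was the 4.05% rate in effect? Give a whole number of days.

211 days

Let d = days at the first rate; then 365 − d days at the second rate.
$254,000 × [4.05%·d + 3.2%·(365−d)] / 365 = $9,376.08
Solving gives d = 211, so the new rate took effect on 31 July 2026.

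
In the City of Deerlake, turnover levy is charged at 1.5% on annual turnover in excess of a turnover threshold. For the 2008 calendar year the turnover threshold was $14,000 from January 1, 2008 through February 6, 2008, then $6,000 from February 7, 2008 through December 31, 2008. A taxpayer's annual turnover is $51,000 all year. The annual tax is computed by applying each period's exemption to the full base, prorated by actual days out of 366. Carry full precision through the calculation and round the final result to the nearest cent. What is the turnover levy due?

$662.87

January 1 – February 6, 2008: 37 days, exemption $14,000 → ($51,000 − $14,000) × 1.5% × 37/366 = $56.1066
February 7 – December 31, 2008: 329 days, exemption $6,000 → ($51,000 − $6,000) × 1.5% × 329/366 = $606.7623
Total = $662.8689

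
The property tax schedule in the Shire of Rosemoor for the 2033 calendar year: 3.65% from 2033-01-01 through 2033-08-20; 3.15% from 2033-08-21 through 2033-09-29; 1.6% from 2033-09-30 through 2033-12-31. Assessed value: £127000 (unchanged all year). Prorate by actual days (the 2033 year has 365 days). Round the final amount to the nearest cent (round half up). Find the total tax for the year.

£3902.55

2033-01-01 to 2033-08-20: 232 days at 3.65% → £127000 × 3.65% × 232/365 = £2946.4000
2033-08-21 to 2033-09-29: 40 days at 3.15% → £127000 × 3.15% × 40/365 = £438.4110
2033-09-30 to 2033-12-31: 93 days at 1.6% → £127000 × 1.6% × 93/365 = £517.7425
Total = £3902.5534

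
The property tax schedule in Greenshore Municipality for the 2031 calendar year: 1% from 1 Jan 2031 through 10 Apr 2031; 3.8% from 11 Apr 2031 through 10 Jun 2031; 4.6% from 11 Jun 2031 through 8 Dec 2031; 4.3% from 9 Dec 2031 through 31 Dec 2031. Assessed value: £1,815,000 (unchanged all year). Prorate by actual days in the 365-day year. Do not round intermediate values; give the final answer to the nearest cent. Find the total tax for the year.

1 Jan – 10 Apr 2031: 100 days at 1% → £1,815,000 × 1% × 100/365 = £4,972.6027
11 Apr – 10 Jun 2031: 61 days at 3.8% → £1,815,000 × 3.8% × 61/365 = £11,526.4932
11 Jun – 8 Dec 2031: 181 days at 4.6% → £1,815,000 × 4.6% × 181/365 = £41,401.8904
9 Dec – 31 Dec 2031: 23 days at 4.3% → £1,815,000 × 4.3% × 23/365 = £4,917.9041
Total = £62,818.8904

£62,818.89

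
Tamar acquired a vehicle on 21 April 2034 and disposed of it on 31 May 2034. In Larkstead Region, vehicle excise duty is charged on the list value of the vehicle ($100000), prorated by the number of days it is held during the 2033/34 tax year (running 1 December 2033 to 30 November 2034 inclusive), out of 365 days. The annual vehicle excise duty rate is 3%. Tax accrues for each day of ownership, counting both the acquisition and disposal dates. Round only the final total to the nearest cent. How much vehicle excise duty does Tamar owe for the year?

$336.99

Days held (21 April – 31 May 2034): 41 out of 365
Tax = $100000 × 3% × 41/365 = $336.9863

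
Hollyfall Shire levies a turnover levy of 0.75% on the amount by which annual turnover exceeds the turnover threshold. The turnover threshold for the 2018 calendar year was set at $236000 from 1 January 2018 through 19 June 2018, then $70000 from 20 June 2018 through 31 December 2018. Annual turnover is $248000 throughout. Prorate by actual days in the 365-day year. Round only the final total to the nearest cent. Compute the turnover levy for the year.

$755.14

1 January – 19 June 2018: 170 days, exemption $236000 → ($248000 − $236000) × 0.75% × 170/365 = $41.9178
20 June – 31 December 2018: 195 days, exemption $70000 → ($248000 − $70000) × 0.75% × 195/365 = $713.2192
Total = $755.1370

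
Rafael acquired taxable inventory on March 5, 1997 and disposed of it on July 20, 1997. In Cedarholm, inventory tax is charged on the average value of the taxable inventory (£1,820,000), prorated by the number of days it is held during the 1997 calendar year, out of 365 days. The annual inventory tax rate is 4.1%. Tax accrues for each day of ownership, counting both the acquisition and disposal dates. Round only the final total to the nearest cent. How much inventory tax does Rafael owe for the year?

Days held (March 5 – July 20, 1997): 138 out of 365
Tax = £1,820,000 × 4.1% × 138/365 = £28,212.4932

£28,212.49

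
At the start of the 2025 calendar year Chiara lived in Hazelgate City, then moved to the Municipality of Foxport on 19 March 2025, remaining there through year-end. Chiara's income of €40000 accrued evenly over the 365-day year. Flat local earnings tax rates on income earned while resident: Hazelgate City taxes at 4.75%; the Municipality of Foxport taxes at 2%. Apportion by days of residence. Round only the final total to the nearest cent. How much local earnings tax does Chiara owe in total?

€1032.05

Hazelgate City, 1 January – 18 March 2025: 77 days → €40000 × 4.75% × 77/365 = €400.8219
The Municipality of Foxport, 19 March – 31 December 2025: 288 days → €40000 × 2% × 288/365 = €631.2329
Total = €1032.0548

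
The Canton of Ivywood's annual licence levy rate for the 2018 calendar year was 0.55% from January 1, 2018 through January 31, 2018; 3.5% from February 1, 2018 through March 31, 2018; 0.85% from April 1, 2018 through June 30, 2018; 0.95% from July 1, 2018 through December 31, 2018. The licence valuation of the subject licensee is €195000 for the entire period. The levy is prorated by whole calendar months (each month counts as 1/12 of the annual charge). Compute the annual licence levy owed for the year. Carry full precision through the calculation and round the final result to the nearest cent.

€2567.50

January 1 – January 31, 2018: 1 month at 0.55% → €195000 × 0.55% × 1/12 = €89.3750
February 1 – March 31, 2018: 2 months at 3.5% → €195000 × 3.5% × 2/12 = €1137.5000
April 1 – June 30, 2018: 3 months at 0.85% → €195000 × 0.85% × 3/12 = €414.3750
July 1 – December 31, 2018: 6 months at 0.95% → €195000 × 0.95% × 6/12 = €926.2500
Total = €2567.5000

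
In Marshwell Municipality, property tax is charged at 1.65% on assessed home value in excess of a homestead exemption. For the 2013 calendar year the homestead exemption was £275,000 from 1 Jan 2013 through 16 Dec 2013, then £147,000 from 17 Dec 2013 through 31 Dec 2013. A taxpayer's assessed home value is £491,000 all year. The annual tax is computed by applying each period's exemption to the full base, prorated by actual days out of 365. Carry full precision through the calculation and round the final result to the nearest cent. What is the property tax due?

1 Jan – 16 Dec 2013: 350 days, exemption £275,000 → (£491,000 − £275,000) × 1.65% × 350/365 = £3,417.5342
17 Dec – 31 Dec 2013: 15 days, exemption £147,000 → (£491,000 − £147,000) × 1.65% × 15/365 = £233.2603
Total = £3,650.7945

£3,650.79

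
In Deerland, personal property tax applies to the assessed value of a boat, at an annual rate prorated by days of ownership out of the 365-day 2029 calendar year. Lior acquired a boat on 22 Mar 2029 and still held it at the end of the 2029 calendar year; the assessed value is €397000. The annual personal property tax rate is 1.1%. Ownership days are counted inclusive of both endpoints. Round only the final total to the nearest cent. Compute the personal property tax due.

€3409.85

Days held (22 Mar – 31 Dec 2029): 285 out of 365
Tax = €397000 × 1.1% × 285/365 = €3409.8493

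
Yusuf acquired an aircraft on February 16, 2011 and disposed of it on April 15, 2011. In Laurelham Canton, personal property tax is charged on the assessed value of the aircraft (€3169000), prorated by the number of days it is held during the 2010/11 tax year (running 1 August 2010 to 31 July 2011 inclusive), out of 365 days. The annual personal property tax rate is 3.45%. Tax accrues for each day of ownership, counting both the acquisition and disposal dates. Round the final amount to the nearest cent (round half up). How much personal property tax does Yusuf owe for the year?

€17672.60

Days held (February 16 – April 15, 2011): 59 out of 365
Tax = €3169000 × 3.45% × 59/365 = €17672.6014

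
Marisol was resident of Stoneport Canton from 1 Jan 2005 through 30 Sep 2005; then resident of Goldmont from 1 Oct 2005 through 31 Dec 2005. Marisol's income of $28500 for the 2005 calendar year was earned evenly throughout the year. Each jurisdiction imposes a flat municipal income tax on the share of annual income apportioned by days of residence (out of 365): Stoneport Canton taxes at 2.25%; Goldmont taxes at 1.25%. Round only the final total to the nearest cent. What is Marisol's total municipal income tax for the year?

Stoneport Canton, 1 Jan – 30 Sep 2005: 273 days → $28500 × 2.25% × 273/365 = $479.6199
Goldmont, 1 Oct – 31 Dec 2005: 92 days → $28500 × 1.25% × 92/365 = $89.7945
Total = $569.4144

$569.41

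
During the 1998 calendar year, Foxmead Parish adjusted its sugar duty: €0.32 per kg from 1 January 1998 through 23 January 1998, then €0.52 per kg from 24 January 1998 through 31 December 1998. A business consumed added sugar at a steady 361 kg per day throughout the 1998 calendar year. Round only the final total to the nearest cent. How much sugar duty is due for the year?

1 January – 23 January 1998: 23 days × 361 kg/day = 8,303 kg at €0.32/kg → €2,656.96
24 January – 31 December 1998: 342 days × 361 kg/day = 123,462 kg at €0.52/kg → €64,200.24

€66,857.20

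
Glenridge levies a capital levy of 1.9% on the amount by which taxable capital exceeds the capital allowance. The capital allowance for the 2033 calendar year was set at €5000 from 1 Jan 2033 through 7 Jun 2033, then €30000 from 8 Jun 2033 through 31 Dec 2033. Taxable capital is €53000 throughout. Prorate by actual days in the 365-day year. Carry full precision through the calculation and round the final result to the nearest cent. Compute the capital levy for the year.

1 Jan – 7 Jun 2033: 158 days, exemption €5000 → (€53000 − €5000) × 1.9% × 158/365 = €394.7836
8 Jun – 31 Dec 2033: 207 days, exemption €30000 → (€53000 − €30000) × 1.9% × 207/365 = €247.8329
Total = €642.6164

€642.62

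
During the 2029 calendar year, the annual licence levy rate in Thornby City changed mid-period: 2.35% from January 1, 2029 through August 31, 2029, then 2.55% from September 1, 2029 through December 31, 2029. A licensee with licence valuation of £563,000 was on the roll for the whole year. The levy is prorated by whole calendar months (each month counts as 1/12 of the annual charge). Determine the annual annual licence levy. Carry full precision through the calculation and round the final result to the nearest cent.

£13,605.83

January 1 – August 31, 2029: 8 months at 2.35% → £563,000 × 2.35% × 8/12 = £8,820.3333
September 1 – December 31, 2029: 4 months at 2.55% → £563,000 × 2.55% × 4/12 = £4,785.5000
Total = £13,605.8333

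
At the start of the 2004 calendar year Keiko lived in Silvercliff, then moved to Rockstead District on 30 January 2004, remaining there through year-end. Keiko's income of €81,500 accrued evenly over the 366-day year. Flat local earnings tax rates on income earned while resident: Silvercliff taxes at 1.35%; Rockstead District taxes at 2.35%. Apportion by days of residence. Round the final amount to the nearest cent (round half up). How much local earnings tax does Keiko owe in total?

Silvercliff, 1 January – 29 January 2004: 29 days → €81,500 × 1.35% × 29/366 = €87.1783
Rockstead District, 30 January – 31 December 2004: 337 days → €81,500 × 2.35% × 337/366 = €1,763.4952
Total = €1,850.6735

€1,850.67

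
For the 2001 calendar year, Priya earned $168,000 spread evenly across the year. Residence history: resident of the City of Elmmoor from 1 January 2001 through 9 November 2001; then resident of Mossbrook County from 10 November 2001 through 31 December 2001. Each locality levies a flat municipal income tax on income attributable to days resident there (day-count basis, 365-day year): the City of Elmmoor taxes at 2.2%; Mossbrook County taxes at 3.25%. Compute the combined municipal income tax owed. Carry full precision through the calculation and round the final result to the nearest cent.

The City of Elmmoor, 1 January – 9 November 2001: 313 days → $168,000 × 2.2% × 313/365 = $3,169.4466
Mossbrook County, 10 November – 31 December 2001: 52 days → $168,000 × 3.25% × 52/365 = $777.8630
Total = $3,947.3096

$3,947.31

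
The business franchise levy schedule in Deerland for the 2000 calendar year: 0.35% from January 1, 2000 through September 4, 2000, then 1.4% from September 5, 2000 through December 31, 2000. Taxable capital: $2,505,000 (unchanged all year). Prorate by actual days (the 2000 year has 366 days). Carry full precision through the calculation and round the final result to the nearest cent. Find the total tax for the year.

$17,247.54

January 1 – September 4, 2000: 248 days at 0.35% → $2,505,000 × 0.35% × 248/366 = $5,940.8197
September 5 – December 31, 2000: 118 days at 1.4% → $2,505,000 × 1.4% × 118/366 = $11,306.7213
Total = $17,247.5410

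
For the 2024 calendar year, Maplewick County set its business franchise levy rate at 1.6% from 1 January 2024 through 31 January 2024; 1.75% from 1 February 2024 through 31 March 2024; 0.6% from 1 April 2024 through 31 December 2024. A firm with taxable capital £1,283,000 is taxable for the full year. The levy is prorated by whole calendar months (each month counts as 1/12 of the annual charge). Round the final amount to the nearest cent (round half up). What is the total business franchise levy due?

£11,226.25

1 January – 31 January 2024: 1 month at 1.6% → £1,283,000 × 1.6% × 1/12 = £1,710.6667
1 February – 31 March 2024: 2 months at 1.75% → £1,283,000 × 1.75% × 2/12 = £3,742.0833
1 April – 31 December 2024: 9 months at 0.6% → £1,283,000 × 0.6% × 9/12 = £5,773.5000
Total = £11,226.2500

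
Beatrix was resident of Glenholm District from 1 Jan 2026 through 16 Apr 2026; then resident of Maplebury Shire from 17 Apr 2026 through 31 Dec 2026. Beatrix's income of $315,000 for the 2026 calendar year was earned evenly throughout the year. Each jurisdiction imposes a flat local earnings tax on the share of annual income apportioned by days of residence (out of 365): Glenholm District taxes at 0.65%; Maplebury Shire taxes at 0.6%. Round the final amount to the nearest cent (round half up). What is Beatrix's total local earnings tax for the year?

Glenholm District, 1 Jan – 16 Apr 2026: 106 days → $315,000 × 0.65% × 106/365 = $594.6164
Maplebury Shire, 17 Apr – 31 Dec 2026: 259 days → $315,000 × 0.6% × 259/365 = $1,341.1233
Total = $1,935.7397

$1,935.74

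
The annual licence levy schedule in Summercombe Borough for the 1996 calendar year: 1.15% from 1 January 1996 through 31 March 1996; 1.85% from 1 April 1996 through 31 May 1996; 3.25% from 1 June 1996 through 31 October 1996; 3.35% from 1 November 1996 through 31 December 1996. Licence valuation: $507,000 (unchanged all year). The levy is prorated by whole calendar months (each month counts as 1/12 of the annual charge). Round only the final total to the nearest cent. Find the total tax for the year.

$12,717.25

1 January – 31 March 1996: 3 months at 1.15% → $507,000 × 1.15% × 3/12 = $1,457.6250
1 April – 31 May 1996: 2 months at 1.85% → $507,000 × 1.85% × 2/12 = $1,563.2500
1 June – 31 October 1996: 5 months at 3.25% → $507,000 × 3.25% × 5/12 = $6,865.6250
1 November – 31 December 1996: 2 months at 3.35% → $507,000 × 3.35% × 2/12 = $2,830.7500
Total = $12,717.2500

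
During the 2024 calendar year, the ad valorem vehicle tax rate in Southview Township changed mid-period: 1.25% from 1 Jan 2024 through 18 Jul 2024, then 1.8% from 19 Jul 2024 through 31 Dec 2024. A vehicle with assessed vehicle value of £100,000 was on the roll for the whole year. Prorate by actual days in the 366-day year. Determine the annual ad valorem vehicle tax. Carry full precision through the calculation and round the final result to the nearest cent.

£1,499.45

1 Jan – 18 Jul 2024: 200 days at 1.25% → £100,000 × 1.25% × 200/366 = £683.0601
19 Jul – 31 Dec 2024: 166 days at 1.8% → £100,000 × 1.8% × 166/366 = £816.3934
Total = £1,499.4536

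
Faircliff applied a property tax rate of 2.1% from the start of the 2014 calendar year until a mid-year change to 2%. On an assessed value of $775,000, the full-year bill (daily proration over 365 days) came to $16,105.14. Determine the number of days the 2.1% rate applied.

285 days

Let d = days at the first rate; then 365 − d days at the second rate.
$775,000 × [2.1%·d + 2%·(365−d)] / 365 = $16,105.14
Solving gives d = 285, so the new rate took effect on October 13, 2014.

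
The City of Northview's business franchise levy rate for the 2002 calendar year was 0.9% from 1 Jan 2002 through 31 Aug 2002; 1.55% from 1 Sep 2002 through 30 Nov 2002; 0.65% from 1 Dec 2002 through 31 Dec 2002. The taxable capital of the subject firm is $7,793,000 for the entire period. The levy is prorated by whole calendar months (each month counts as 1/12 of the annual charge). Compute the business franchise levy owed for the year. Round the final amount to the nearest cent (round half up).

$81,177.08

1 Jan – 31 Aug 2002: 8 months at 0.9% → $7,793,000 × 0.9% × 8/12 = $46,758.0000
1 Sep – 30 Nov 2002: 3 months at 1.55% → $7,793,000 × 1.55% × 3/12 = $30,197.8750
1 Dec – 31 Dec 2002: 1 month at 0.65% → $7,793,000 × 0.65% × 1/12 = $4,221.2083
Total = $81,177.0833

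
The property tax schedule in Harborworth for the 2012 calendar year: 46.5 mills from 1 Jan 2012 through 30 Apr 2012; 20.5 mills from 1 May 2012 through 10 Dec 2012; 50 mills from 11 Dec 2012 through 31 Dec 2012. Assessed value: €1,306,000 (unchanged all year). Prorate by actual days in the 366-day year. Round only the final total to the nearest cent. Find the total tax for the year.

1 Jan – 30 Apr 2012: 121 days at 46.5 mills → €1,306,000 × 4.65% × 121/366 = €20,077.0738
1 May – 10 Dec 2012: 224 days at 20.5 mills → €1,306,000 × 2.05% × 224/366 = €16,385.6612
11 Dec – 31 Dec 2012: 21 days at 50 mills → €1,306,000 × 5% × 21/366 = €3,746.7213
Total = €40,209.4563

€40,209.46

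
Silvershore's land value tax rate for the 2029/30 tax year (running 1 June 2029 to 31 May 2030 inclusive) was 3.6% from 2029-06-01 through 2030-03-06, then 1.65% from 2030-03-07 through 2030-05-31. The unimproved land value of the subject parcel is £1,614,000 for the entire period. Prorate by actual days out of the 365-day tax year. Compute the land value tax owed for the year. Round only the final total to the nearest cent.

£50,688.44

2029-06-01 to 2030-03-06: 279 days at 3.6% → £1,614,000 × 3.6% × 279/365 = £44,413.7425
2030-03-07 to 2030-05-31: 86 days at 1.65% → £1,614,000 × 1.65% × 86/365 = £6,274.7014
Total = £50,688.4438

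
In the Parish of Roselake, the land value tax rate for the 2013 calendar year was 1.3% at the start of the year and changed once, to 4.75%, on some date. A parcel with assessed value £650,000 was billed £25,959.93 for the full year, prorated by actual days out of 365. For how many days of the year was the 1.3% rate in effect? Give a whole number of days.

80 days

Let d = days at the first rate; then 365 − d days at the second rate.
£650,000 × [1.3%·d + 4.75%·(365−d)] / 365 = £25,959.93
Solving gives d = 80, so the new rate took effect on 22 March 2013.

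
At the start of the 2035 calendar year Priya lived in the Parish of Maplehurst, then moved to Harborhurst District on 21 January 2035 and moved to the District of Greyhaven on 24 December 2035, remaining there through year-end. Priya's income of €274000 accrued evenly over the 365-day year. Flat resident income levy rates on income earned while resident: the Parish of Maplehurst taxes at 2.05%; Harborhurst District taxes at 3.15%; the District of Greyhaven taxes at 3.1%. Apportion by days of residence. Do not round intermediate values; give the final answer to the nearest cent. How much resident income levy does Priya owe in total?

€8462.85

The Parish of Maplehurst, 1 January – 20 January 2035: 20 days → €274000 × 2.05% × 20/365 = €307.7808
Harborhurst District, 21 January – 23 December 2035: 337 days → €274000 × 3.15% × 337/365 = €7968.8959
The District of Greyhaven, 24 December – 31 December 2035: 8 days → €274000 × 3.1% × 8/365 = €186.1699
Total = €8462.8466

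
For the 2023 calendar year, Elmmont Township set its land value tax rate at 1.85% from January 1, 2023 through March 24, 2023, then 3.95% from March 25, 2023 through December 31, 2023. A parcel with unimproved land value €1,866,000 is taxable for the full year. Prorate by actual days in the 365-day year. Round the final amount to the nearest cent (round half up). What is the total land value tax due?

January 1 – March 24, 2023: 83 days at 1.85% → €1,866,000 × 1.85% × 83/365 = €7,849.9808
March 25 – December 31, 2023: 282 days at 3.95% → €1,866,000 × 3.95% × 282/365 = €56,946.2301
Total = €64,796.2110

€64,796.21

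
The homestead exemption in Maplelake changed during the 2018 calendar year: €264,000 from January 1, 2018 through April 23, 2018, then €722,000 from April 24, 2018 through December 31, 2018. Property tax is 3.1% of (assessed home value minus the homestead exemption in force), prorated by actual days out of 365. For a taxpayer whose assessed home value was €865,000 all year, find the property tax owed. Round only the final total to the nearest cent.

€8,828.55

January 1 – April 23, 2018: 113 days, exemption €264,000 → (€865,000 − €264,000) × 3.1% × 113/365 = €5,767.9534
April 24 – December 31, 2018: 252 days, exemption €722,000 → (€865,000 − €722,000) × 3.1% × 252/365 = €3,060.5918
Total = €8,828.5452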